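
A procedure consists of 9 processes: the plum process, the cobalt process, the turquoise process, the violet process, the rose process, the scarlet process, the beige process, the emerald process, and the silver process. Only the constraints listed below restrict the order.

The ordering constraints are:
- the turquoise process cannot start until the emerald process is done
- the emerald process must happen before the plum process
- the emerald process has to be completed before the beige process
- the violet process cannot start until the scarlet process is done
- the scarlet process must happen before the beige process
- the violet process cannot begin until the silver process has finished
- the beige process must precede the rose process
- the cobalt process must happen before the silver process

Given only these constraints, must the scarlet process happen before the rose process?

Yes

There is a constraint chain the scarlet process → the beige process → the rose process.
That forces the scarlet process before the rose process in every valid schedule.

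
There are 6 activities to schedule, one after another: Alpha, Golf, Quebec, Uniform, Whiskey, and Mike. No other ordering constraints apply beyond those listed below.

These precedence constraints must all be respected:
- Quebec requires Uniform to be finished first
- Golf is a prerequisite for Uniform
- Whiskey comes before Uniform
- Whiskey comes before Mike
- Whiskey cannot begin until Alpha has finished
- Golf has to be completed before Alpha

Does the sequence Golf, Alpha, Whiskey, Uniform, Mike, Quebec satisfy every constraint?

Going through the constraints one by one, each required predecessor appears earlier in the sequence than its dependent — e.g. Golf (position 1) is before Uniform (position 4), as required.

Yes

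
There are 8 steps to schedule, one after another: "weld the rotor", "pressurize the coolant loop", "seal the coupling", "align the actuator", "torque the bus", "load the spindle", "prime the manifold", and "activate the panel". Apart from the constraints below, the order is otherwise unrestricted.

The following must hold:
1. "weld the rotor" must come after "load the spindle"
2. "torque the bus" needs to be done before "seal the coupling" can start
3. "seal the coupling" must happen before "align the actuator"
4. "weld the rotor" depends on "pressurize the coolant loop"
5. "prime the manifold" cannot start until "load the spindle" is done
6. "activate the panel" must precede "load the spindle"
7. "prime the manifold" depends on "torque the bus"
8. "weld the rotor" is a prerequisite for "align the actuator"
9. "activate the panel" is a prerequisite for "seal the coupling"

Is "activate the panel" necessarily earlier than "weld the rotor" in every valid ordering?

Chaining the stated constraints: "activate the panel" → "load the spindle" → "weld the rotor".
So "activate the panel" must precede "weld the rotor" in any valid ordering.

Yes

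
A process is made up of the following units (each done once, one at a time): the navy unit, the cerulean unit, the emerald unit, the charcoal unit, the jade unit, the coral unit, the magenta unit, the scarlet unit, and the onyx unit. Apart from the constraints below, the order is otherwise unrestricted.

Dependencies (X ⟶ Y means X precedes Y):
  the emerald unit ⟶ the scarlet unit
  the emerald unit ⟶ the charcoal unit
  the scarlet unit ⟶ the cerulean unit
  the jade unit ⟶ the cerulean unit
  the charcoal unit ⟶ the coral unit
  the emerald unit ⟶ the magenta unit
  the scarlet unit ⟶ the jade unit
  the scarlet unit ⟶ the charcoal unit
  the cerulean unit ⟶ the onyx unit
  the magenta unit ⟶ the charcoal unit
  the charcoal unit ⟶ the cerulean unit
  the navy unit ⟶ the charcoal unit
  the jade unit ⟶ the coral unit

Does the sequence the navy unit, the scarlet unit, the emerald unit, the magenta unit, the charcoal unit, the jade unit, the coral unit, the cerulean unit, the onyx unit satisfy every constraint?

No

Here the emerald unit comes after the scarlet unit.
But one of the constraints requires the emerald unit before the scarlet unit, so this ordering violates it.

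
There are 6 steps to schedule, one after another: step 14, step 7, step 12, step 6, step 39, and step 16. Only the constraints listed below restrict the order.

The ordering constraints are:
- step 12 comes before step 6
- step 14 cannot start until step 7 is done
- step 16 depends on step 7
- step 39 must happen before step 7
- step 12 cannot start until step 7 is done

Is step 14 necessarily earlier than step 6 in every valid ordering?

Nothing in the constraints links step 14 and step 6; they are unordered relative to each other.
So step 14 can come before step 6 or after — it is not forced.

No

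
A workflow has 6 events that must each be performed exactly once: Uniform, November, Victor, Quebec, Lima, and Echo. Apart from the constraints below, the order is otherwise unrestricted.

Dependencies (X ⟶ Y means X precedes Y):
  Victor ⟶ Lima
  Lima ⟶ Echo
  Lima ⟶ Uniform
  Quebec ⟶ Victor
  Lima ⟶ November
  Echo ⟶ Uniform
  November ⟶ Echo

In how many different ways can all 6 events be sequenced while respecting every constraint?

Only Quebec has no prerequisites, so it must go first.
Every event is then forced in turn, so only 1 complete ordering is consistent with the constraints.

1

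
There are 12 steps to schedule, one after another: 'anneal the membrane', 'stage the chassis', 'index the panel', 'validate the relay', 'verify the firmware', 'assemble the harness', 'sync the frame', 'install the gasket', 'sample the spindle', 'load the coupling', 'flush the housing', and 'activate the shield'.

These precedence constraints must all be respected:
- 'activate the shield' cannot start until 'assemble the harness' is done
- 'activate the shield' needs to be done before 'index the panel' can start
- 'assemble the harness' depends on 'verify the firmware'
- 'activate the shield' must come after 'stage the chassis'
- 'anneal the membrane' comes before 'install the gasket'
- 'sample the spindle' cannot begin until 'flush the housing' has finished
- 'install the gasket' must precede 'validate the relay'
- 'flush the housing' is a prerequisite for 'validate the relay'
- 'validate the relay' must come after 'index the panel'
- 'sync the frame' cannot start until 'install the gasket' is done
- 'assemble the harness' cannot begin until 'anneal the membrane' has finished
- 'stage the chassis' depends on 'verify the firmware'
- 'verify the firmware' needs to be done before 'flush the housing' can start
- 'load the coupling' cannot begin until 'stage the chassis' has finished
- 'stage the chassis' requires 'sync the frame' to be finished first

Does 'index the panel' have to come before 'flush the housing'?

No chain of constraints connects 'index the panel' to 'flush the housing' in either direction.
There exist valid orderings with 'flush the housing' before 'index the panel', so 'index the panel' is not required to come first.

No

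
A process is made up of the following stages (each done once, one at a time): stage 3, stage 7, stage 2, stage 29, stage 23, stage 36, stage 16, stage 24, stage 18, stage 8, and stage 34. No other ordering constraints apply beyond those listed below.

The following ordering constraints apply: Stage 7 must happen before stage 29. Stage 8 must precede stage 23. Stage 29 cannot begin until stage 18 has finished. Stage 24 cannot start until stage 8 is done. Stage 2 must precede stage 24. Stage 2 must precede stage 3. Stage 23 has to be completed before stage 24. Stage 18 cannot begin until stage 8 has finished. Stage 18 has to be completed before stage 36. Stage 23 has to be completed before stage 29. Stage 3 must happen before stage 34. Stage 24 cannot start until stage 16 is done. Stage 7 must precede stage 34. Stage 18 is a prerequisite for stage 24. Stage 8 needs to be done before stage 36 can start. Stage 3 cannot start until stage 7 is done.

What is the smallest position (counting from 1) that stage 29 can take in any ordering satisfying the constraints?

The stages that are forced before stage 29, directly or transitively, are stage 7, stage 23, stage 18, stage 8. That's 4 stages.
So at minimum 4 stages come before stage 29, putting stage 29 no earlier than position 5. That position is achievable by scheduling exactly those predecessors first.

5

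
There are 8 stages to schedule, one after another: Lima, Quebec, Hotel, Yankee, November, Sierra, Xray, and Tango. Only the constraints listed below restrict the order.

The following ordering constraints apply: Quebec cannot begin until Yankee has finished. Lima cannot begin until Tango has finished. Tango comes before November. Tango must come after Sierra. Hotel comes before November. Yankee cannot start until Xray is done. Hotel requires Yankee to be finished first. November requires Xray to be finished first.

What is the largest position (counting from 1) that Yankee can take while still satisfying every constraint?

Following every chain forward from Yankee, the stages that must come later are Quebec, Hotel, November — 3 of them.
With 3 mandatory successors out of 8 stages total, the latest slot for Yankee is 8−3 = 5, and it's reachable by doing all non-successors before Yankee.

5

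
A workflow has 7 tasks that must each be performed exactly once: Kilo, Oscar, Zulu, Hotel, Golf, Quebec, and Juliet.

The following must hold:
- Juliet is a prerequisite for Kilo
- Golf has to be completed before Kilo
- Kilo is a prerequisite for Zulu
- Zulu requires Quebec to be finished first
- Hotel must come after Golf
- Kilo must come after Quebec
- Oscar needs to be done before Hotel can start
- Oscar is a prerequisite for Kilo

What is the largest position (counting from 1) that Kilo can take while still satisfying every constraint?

6

The only task forced after Kilo (directly or by a chain) is Zulu.
With 1 mandatory successor out of 7 tasks total, the latest slot for Kilo is 7−1 = 6, and it's reachable by doing all non-successors before Kilo.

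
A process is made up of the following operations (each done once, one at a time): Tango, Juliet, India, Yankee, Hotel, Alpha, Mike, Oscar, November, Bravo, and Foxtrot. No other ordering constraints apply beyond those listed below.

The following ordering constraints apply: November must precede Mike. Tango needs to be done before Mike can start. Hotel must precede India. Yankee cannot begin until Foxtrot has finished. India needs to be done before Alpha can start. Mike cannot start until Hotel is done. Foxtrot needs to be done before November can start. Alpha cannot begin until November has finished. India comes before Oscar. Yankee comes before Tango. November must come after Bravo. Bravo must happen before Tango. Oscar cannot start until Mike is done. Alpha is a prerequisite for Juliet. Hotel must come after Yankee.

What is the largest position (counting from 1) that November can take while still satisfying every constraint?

Every operation that must follow November has to come after it. Tracing all chains starting from November, those operations are: Juliet, Alpha, Mike, Oscar — 4 in total.
With 4 mandatory successors out of 11 operations total, the latest slot for November is 11−4 = 7, and it's reachable by doing all non-successors before November.

7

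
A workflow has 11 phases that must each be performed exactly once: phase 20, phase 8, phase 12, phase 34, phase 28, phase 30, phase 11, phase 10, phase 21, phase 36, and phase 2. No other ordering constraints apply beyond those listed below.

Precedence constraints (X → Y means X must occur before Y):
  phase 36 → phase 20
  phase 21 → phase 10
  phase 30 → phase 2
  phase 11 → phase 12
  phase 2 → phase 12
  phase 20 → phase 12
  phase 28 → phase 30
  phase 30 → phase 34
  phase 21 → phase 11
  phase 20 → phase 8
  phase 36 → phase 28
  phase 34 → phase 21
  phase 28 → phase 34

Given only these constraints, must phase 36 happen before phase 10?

There is a constraint chain phase 36 → phase 28 → phase 34 → phase 21 → phase 10.
Hence phase 36 necessarily comes before phase 10.

Yes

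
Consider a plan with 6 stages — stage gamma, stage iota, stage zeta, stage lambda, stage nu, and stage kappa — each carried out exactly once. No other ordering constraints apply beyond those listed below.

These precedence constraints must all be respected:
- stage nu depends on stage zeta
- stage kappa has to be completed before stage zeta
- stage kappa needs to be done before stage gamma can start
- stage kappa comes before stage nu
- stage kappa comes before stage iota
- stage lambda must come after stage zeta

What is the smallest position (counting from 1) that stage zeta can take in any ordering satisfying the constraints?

Working backwards through the constraints from stage zeta, its only required predecessor is stage kappa.
So at minimum 1 stage comes before stage zeta, putting stage zeta no earlier than position 2. That position is achievable by scheduling exactly that predecessor first.

2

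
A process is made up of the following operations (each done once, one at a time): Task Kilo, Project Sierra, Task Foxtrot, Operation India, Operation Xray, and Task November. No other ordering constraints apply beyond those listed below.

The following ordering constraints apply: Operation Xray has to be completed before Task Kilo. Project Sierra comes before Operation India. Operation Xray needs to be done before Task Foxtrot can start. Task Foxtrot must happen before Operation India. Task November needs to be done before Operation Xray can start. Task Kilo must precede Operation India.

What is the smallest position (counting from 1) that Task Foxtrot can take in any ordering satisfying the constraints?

Working backwards through the constraints from Task Foxtrot, its full set of required predecessors is Operation Xray, Task November — 2 of them.
So at minimum 2 operations come before Task Foxtrot, putting Task Foxtrot no earlier than position 3. That position is achievable by scheduling exactly those predecessors first.

3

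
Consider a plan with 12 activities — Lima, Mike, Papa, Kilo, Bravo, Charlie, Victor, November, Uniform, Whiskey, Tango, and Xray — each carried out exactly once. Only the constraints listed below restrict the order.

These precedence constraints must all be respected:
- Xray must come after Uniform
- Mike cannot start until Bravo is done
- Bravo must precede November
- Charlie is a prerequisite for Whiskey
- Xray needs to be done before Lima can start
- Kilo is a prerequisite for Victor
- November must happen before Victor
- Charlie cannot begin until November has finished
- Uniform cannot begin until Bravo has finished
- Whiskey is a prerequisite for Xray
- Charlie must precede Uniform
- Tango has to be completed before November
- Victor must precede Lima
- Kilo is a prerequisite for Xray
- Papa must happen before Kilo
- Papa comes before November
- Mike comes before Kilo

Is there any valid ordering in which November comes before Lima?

The constraints force November before Lima, so yes — every valid ordering has November earlier.

Yes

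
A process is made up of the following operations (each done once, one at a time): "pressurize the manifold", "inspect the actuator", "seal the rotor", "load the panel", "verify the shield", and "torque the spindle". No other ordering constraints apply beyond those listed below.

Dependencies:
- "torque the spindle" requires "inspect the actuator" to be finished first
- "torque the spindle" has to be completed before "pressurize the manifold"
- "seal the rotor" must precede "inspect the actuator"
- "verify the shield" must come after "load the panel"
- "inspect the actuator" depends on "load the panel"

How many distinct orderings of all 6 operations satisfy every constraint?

9

The operations with no prerequisites are "seal the rotor", "load the panel"; any of them can be placed first.
Systematically extending each partial ordering one operation at a time and counting, there are 9 complete orderings.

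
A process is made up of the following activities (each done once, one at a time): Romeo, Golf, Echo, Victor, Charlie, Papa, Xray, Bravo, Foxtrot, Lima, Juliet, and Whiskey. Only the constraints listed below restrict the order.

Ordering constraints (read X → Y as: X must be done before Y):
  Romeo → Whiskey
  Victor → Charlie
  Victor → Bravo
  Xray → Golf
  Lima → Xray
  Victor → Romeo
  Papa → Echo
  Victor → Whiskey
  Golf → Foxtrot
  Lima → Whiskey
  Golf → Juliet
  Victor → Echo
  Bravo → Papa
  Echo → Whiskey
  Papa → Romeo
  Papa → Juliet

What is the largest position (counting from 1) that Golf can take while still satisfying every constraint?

Every activity that must follow Golf has to come after it. Tracing all chains starting from Golf, those activities are: Foxtrot, Juliet — 2 in total.
With 2 mandatory successors out of 12 activities total, the latest slot for Golf is 12−2 = 10, and it's reachable by doing all non-successors before Golf.

10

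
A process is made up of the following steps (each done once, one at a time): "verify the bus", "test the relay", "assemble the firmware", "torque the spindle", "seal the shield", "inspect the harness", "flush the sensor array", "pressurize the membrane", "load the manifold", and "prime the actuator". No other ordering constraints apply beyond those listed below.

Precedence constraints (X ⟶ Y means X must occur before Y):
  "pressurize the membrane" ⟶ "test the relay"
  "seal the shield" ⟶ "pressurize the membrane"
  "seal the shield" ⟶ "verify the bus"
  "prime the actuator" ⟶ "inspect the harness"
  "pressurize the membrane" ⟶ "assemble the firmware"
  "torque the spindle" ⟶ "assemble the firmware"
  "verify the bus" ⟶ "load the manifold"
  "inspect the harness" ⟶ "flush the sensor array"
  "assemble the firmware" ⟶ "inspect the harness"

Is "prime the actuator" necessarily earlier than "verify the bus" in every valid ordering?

"prime the actuator" and "verify the bus" are not related by any chain of constraints.
A valid ordering placing "verify the bus" before "prime the actuator" exists, so the answer is no.

No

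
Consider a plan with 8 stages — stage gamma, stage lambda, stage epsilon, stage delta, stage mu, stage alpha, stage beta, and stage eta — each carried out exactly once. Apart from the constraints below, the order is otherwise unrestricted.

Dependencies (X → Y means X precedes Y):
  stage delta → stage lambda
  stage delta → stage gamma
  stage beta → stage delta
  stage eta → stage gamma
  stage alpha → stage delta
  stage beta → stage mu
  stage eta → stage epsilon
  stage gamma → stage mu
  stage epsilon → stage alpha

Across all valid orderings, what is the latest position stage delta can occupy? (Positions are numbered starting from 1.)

Following every chain forward from stage delta, the stages that must come later are stage gamma, stage lambda, stage mu — 3 of them.
So at least 3 stages follow stage delta, putting stage delta no later than position 5. That position is achievable by scheduling everything else first.

5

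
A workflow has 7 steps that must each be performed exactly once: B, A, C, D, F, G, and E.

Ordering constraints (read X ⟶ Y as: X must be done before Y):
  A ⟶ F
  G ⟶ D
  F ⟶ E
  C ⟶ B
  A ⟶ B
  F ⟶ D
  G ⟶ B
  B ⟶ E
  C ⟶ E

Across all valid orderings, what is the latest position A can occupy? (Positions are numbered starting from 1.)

The steps that are forced after A, directly or by a chain of constraints, are B, D, F, E. That's 4 steps.
So at least 4 steps follow A, putting A no later than position 3. That position is achievable by scheduling everything else first.

3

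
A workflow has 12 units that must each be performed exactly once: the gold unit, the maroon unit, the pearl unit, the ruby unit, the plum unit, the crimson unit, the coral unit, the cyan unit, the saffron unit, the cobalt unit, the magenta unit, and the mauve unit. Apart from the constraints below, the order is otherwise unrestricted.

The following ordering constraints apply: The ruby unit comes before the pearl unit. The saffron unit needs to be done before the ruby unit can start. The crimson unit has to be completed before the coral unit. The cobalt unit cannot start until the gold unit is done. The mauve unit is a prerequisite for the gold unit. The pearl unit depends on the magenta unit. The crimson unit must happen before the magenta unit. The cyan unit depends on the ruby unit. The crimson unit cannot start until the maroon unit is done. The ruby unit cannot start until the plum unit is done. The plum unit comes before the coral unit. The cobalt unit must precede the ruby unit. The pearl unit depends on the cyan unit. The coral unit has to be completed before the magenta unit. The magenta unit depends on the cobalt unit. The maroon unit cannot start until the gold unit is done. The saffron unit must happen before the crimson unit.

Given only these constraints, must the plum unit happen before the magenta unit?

Yes

Following the dependencies: the plum unit → the coral unit → the magenta unit.
So the plum unit must precede the magenta unit in any valid ordering.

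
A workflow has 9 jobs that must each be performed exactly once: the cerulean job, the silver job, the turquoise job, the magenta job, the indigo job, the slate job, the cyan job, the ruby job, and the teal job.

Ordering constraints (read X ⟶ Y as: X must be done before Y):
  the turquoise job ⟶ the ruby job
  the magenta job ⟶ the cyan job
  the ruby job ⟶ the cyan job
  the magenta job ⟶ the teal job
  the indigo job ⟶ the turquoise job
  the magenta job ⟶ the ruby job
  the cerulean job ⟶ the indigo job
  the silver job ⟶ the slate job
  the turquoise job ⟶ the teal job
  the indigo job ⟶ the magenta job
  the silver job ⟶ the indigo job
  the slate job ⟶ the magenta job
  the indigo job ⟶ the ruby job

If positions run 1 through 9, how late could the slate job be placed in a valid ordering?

The jobs that are forced after the slate job, directly or by a chain of constraints, are the magenta job, the cyan job, the ruby job, the teal job. That's 4 jobs.
With 4 mandatory successors out of 9 jobs total, the latest slot for the slate job is 9−4 = 5, and it's reachable by doing all non-successors before the slate job.

5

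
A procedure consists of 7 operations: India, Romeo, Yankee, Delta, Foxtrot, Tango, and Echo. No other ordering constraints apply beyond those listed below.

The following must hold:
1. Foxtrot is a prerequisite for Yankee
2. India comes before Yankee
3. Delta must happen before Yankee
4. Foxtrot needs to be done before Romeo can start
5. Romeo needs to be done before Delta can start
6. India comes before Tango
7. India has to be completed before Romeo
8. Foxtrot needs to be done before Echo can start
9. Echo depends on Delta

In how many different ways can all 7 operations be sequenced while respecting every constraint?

2 operations have no prerequisites (India, Foxtrot), so any of them could come first.
Enumerating by repeatedly choosing an available operation (one whose prerequisites are all placed) gives 22 distinct complete orderings.

22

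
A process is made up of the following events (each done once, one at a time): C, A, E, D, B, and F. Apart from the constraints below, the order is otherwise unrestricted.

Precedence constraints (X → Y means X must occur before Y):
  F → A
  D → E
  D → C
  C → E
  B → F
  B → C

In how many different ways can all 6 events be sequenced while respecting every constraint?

The events with no prerequisites are D, B; any of them can be placed first.
Systematically extending each partial ordering one event at a time and counting, there are 16 complete orderings.

16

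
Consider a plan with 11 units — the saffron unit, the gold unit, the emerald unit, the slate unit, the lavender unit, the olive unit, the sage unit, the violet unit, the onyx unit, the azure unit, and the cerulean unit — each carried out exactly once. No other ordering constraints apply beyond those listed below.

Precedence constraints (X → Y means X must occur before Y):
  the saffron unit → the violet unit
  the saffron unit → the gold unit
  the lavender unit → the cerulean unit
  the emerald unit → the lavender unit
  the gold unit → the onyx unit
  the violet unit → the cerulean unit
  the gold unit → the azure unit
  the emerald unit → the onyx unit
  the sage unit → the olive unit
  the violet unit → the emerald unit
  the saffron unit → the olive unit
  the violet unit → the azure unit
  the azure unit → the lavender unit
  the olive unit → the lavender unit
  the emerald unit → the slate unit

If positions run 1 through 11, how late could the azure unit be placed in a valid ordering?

9

Following every chain forward from the azure unit, the units that must come later are the lavender unit, the cerulean unit — 2 of them.
So at least 2 units follow the azure unit, putting the azure unit no later than position 9. That position is achievable by scheduling everything else first.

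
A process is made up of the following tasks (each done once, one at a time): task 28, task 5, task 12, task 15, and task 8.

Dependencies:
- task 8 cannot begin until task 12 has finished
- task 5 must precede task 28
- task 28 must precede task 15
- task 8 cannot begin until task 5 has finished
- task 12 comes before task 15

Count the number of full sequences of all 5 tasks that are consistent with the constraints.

The tasks with no prerequisites are task 5, task 12; any of them can be placed first.
Systematically extending each partial ordering one task at a time and counting, there are 8 complete orderings.

8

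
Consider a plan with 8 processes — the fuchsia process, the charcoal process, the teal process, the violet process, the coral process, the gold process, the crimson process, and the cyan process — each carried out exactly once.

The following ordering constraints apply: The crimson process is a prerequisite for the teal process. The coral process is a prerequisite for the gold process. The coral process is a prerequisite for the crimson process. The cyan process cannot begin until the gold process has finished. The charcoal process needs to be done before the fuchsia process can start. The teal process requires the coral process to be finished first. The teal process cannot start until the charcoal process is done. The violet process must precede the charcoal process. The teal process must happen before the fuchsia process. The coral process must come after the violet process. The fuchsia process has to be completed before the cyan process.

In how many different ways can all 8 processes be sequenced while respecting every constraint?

14

The violet process is the only process with nothing required before it, so every ordering starts there.
Counting all ways to extend the partial order to a total order gives 14.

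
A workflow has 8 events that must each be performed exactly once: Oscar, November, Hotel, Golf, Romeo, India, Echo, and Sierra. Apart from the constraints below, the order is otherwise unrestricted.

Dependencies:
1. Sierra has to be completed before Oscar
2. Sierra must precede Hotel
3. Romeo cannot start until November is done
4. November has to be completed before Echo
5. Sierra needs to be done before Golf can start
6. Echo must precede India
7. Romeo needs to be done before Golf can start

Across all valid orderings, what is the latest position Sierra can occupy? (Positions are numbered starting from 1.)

The events that are forced after Sierra, directly or by a chain of constraints, are Oscar, Hotel, Golf. That's 3 events.
So at least 3 events follow Sierra, putting Sierra no later than position 5. That position is achievable by scheduling everything else first.

5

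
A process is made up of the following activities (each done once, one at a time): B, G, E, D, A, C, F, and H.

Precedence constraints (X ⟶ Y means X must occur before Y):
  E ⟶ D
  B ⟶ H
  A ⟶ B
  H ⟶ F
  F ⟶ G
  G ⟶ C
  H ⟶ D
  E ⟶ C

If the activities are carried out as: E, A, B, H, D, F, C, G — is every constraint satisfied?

No

Here G comes after C.
Since G is required before C, the ordering is invalid.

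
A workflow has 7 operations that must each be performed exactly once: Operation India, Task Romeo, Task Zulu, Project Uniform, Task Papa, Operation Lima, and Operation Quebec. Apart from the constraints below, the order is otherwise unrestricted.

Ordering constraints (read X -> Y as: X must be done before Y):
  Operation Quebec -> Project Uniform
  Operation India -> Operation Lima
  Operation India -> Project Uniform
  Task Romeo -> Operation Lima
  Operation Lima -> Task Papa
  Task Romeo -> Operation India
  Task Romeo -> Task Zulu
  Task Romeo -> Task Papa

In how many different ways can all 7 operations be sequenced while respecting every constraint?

The operations with no prerequisites are Task Romeo, Operation Quebec; any of them can be placed first.
Enumerating by repeatedly choosing an available operation (one whose prerequisites are all placed) gives 69 distinct complete orderings.

69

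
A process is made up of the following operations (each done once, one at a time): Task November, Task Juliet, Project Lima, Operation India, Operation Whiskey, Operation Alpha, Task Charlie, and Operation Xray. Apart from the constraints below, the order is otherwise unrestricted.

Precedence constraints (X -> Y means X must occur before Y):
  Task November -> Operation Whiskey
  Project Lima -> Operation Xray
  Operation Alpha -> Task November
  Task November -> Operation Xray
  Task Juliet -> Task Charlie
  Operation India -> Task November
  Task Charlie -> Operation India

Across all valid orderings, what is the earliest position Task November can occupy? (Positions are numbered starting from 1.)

5

Working backwards through the constraints from Task November, its full set of required predecessors is Task Juliet, Operation India, Operation Alpha, Task Charlie — 4 of them.
So at minimum 4 operations come before Task November, putting Task November no earlier than position 5. That position is achievable by scheduling exactly those predecessors first.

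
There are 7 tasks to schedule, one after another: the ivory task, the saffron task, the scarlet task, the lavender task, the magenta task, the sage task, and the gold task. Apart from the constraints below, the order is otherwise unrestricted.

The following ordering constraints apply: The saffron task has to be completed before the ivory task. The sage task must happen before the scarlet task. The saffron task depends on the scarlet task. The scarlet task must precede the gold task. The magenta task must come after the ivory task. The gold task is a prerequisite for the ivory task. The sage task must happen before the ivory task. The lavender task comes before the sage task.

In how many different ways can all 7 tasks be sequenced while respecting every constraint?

The lavender task is the only task with nothing required before it, so every ordering starts there.
Systematically extending each partial ordering one task at a time and counting, there are 2 complete orderings.

2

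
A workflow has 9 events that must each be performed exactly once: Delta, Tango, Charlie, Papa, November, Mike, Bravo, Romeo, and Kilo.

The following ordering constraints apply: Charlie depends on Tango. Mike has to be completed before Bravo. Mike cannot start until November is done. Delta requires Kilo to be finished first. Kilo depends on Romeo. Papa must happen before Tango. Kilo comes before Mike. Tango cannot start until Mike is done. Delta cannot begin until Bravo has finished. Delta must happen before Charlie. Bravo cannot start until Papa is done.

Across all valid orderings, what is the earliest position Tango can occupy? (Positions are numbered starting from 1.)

6

Every event that must precede Tango has to come before it. Tracing all chains that end at Tango, those events are: Papa, November, Mike, Romeo, Kilo — 5 in total.
So at minimum 5 events come before Tango, putting Tango no earlier than position 6. That position is achievable by scheduling exactly those predecessors first.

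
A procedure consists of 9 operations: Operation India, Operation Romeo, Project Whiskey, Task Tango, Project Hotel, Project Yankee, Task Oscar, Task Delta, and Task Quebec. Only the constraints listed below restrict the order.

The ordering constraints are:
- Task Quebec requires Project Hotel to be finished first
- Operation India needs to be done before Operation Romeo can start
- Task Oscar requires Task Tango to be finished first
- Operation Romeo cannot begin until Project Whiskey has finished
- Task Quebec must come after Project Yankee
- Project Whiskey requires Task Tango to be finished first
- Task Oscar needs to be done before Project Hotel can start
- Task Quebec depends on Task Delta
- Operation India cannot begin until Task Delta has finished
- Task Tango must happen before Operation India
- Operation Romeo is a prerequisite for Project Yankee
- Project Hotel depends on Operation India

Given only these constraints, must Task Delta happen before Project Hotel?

Tracing the constraints gives a chain: Task Delta → Operation India → Project Hotel.
Hence Task Delta necessarily comes before Project Hotel.

Yes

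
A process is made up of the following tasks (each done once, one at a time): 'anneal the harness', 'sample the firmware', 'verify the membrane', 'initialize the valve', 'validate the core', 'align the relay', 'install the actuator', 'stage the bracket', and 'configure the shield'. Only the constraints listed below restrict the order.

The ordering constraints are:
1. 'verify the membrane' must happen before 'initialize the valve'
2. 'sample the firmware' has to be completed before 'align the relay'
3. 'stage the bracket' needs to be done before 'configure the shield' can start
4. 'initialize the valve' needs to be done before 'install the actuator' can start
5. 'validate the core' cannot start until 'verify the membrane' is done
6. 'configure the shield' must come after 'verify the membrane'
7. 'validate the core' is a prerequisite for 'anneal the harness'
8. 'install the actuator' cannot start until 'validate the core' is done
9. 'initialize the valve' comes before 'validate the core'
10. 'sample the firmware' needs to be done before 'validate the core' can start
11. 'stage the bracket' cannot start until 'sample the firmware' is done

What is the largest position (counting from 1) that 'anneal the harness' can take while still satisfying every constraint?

'anneal the harness' has no required successors, so nothing stops it from going last (position 9).

9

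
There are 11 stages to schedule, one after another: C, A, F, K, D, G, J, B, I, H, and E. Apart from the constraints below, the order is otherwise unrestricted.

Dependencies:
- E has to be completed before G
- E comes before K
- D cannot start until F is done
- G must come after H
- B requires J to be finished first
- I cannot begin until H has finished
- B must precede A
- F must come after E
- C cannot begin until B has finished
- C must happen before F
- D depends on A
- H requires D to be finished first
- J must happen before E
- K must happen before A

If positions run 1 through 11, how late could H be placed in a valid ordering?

9

The stages that are forced after H, directly or by a chain of constraints, are G, I. That's 2 stages.
So at least 2 stages follow H, putting H no later than position 9. That position is achievable by scheduling everything else first.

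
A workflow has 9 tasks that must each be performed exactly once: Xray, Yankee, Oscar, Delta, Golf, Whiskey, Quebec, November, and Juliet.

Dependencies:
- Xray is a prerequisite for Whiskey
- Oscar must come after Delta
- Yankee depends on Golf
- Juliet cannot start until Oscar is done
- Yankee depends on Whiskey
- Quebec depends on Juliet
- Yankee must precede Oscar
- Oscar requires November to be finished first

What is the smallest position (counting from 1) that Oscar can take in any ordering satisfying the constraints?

Every task that must precede Oscar has to come before it. Tracing all chains that end at Oscar, those tasks are: Xray, Yankee, Delta, Golf, Whiskey, November — 6 in total.
With 6 mandatory predecessors, the earliest Oscar can sit is position 6+1 = 7, and placing just those 6 first achieves it.

7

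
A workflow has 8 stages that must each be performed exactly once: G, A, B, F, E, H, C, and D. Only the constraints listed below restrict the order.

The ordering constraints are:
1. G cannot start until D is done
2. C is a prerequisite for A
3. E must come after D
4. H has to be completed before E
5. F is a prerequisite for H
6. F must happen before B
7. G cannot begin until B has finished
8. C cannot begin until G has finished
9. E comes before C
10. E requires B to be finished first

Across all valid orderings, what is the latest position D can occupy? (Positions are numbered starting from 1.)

Every stage that must follow D has to come after it. Tracing all chains starting from D, those stages are: G, A, E, C — 4 in total.
With 4 mandatory successors out of 8 stages total, the latest slot for D is 8−4 = 4, and it's reachable by doing all non-successors before D.

4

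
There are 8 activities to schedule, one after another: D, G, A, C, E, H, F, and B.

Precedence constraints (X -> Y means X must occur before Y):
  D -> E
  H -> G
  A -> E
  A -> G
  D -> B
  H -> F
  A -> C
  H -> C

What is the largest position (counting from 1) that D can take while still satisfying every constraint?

Following every chain forward from D, the activities that must come later are E, B — 2 of them.
With 2 mandatory successors out of 8 activities total, the latest slot for D is 8−2 = 6, and it's reachable by doing all non-successors before D.

6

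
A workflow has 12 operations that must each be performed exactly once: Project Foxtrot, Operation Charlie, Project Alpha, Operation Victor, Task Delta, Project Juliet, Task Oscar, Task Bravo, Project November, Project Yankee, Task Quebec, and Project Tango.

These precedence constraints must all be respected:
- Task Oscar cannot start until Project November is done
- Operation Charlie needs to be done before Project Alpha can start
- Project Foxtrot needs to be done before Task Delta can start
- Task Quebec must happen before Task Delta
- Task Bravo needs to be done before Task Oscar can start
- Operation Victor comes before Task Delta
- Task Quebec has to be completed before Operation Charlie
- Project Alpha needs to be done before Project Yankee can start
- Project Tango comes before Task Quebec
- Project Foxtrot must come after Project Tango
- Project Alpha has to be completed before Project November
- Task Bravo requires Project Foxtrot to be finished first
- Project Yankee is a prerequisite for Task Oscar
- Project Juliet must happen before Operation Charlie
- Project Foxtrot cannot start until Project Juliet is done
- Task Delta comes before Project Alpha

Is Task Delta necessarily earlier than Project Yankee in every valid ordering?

Yes

Chaining the stated constraints: Task Delta → Project Alpha → Project Yankee.
So Task Delta must precede Project Yankee in any valid ordering.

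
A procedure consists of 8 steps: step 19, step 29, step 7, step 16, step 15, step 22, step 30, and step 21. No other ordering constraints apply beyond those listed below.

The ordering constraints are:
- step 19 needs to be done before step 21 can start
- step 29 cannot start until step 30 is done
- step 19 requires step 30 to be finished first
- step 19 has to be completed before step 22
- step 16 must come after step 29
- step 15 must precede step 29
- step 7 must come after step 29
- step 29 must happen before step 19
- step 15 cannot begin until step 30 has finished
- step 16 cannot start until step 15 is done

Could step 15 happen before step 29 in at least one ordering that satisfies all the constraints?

Yes

Every valid ordering already has step 15 before step 29 (the constraints require it), so in particular at least one does.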